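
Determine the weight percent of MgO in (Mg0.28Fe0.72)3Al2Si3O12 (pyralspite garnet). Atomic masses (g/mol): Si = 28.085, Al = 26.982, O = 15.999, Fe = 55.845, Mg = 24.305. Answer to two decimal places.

Formula mass = 471.248 g/mol.
0.84 Mg → 0.8400 mol MgO per formula unit; M(MgO) = 40.304, so MgO mass = 33.855 g.
33.855/471.248 × 100 = 7.18 wt%.

7.18 wt%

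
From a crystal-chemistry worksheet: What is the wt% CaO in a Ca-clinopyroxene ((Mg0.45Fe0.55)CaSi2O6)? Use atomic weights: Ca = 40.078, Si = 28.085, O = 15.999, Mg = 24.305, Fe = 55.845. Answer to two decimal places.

Molar mass of (Mg0.45Fe0.55)CaSi2O6 = 0.45·24.305 + 0.55·55.845 + 1·40.078 + 2·28.085 + 6·15.999 = 233.894 g/mol.
Each formula unit contains 1 Ca, equivalent to 1/1 = 1.0000 mol CaO.
M(CaO) = 1×40.078 + 1×15.999 = 56.077 g/mol.
Mass of CaO per formula unit = 1.0000 × 56.077 = 56.077 g.
CaO wt% = 56.077 / 233.894 × 100 = 23.98%.

23.98 wt%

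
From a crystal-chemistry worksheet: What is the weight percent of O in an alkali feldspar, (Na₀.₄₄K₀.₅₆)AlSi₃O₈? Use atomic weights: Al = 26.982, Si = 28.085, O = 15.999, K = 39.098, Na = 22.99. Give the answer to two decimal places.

Molar mass of (Na₀.₄₄K₀.₅₆)AlSi₃O₈: 0.44·22.99 + 0.56·39.098 + 1·26.982 + 3·28.085 + 8·15.999 = 271.239 g/mol.
Mass of O per formula unit: 8 × 15.999 = 127.992 g.
Weight fraction O = 127.992 / 271.239 = 0.4719.

47.19 mass %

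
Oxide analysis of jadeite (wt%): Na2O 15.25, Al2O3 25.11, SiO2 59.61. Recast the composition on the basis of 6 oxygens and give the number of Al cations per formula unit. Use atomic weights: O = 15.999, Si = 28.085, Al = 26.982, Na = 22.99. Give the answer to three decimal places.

0.995 Al apfu

Na2O (M=61.979): mol = 0.24605; Na = 0.49210, O = 0.24605.
Al2O3 (M=101.961): mol = 0.24627; Al = 0.49254, O = 0.73881.
SiO2 (M=60.083): mol = 0.99213; Si = 0.99213, O = 1.98426.
ΣO = 2.96912; factor = 6/ΣO = 2.02080.
Al apfu = 0.49254 × 2.02080 = 0.995.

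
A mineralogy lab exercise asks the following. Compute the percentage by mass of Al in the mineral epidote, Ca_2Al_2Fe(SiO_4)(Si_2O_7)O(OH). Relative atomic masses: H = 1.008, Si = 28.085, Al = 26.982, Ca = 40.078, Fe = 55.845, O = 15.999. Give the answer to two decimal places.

11.17 weight percent

M(Ca_2Al_2Fe(SiO_4)(Si_2O_7)O(OH)) = 483.215 g/mol.
Al contributes 2 × 26.982 = 53.964 g per mole.
53.964/483.215 = 0.1117 → 11.17%.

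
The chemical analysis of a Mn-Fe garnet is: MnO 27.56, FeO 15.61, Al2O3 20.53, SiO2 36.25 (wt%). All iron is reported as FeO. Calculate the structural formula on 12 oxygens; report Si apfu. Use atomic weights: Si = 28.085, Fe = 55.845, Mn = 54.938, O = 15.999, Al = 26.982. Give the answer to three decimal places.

2.996 Si apfu

27.56 wt% MnO ÷ 70.937 g/mol = 0.38851 mol, giving 0.38851 Mn and 0.38851 O.
15.61 wt% FeO ÷ 71.844 g/mol = 0.21728 mol, giving 0.21728 Fe and 0.21728 O.
20.53 wt% Al2O3 ÷ 101.961 g/mol = 0.20135 mol, giving 0.40270 Al and 0.60405 O.
36.25 wt% SiO2 ÷ 60.083 g/mol = 0.60333 mol, giving 0.60333 Si and 1.20666 O.
Oxygen sums to 2.41650; scaling by 12/2.41650 = 4.96586 puts the formula on 12 O.
Si: 0.60333 × 4.96586 = 2.996 atoms per formula unit.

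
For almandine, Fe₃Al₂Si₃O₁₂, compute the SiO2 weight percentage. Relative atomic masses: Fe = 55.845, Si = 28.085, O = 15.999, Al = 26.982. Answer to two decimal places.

36.21 wt%

Molar mass of Fe₃Al₂Si₃O₁₂ = 3*55.845 + 2*26.982 + 3*28.085 + 12*15.999 = 497.742 g/mol.
Each formula unit contains 3 Si, equivalent to 3/1 = 3.0000 mol SiO2.
M(SiO2) = 1×28.085 + 2×15.999 = 60.083 g/mol.
Mass of SiO2 per formula unit = 3.0000 × 60.083 = 180.249 g.
SiO2 wt% = 180.249 / 497.742 × 100 = 36.21%.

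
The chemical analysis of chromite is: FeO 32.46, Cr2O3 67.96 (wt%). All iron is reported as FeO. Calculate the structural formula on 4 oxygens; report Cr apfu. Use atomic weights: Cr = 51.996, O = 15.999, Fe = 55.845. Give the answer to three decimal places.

FeO: 32.46/71.844 = 0.45181 mol → 0.45181 mol Fe, 0.45181 mol O.
Cr2O3: 67.96/151.989 = 0.44714 mol → 0.89428 mol Cr, 1.34142 mol O.
Total oxygen = 1.79323 mol. Normalization factor = 4/1.79323 = 2.23061.
Cr per 4 O = 0.89428 × 2.23061 = 1.995.

1.995 Cr apfu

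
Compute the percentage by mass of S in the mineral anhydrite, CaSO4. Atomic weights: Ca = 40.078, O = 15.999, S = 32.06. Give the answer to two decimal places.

23.55 mass %

M(CaSO4) = 136.134 g/mol.
S contributes 1 × 32.06 = 32.060 g per mole.
32.060/136.134 = 0.2355 → 23.55%.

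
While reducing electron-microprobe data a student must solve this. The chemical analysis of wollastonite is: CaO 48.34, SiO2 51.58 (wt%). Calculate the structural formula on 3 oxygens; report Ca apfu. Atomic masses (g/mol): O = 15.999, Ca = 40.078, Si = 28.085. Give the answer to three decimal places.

1.003 Ca apfu

CaO: 48.34/56.077 = 0.86203 mol → 0.86203 mol Ca, 0.86203 mol O.
SiO2: 51.58/60.083 = 0.85848 mol → 0.85848 mol Si, 1.71696 mol O.
Total oxygen = 2.57899 mol. Normalization factor = 3/2.57899 = 1.16325.
Ca per 3 O = 0.86203 × 1.16325 = 1.003.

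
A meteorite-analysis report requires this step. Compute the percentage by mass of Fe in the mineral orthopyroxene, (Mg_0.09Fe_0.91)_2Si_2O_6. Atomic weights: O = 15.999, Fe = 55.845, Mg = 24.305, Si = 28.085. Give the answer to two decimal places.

39.37 weight percent

M((Mg_0.09Fe_0.91)_2Si_2O_6) = 258.177 g/mol.
Fe contributes 1.82 × 55.845 = 101.638 g per mole.
101.638/258.177 = 0.3937 → 39.37%.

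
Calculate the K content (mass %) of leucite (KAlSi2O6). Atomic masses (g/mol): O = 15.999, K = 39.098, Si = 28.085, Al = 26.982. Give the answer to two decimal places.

17.91 mass %

Formula mass = 1×39.098 + 1×26.982 + 2×28.085 + 6×15.999 = 218.244 g/mol, of which 39.098 g is K.
So K makes up 39.098/218.244 = 0.1791 of the mass, i.e. 17.91%.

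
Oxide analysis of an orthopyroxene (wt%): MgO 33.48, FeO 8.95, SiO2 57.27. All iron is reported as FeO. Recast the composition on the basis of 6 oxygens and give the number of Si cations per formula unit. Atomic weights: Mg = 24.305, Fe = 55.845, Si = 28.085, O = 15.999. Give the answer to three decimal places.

1.999 Si apfu

33.48 wt% MgO ÷ 40.304 g/mol = 0.83069 mol, giving 0.83069 Mg and 0.83069 O.
8.95 wt% FeO ÷ 71.844 g/mol = 0.12458 mol, giving 0.12458 Fe and 0.12458 O.
57.27 wt% SiO2 ÷ 60.083 g/mol = 0.95318 mol, giving 0.95318 Si and 1.90636 O.
Oxygen sums to 2.86163; scaling by 6/2.86163 = 2.09671 puts the formula on 6 O.
Si: 0.95318 × 2.09671 = 1.999 atoms per formula unit.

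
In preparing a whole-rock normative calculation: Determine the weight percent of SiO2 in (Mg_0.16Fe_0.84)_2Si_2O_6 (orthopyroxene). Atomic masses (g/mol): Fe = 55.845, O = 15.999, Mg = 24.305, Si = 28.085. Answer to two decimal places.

47.35 wt%

Molar mass of (Mg_0.16Fe_0.84)_2Si_2O_6 = 0.32×24.305 + 1.68×55.845 + 2×28.085 + 6×15.999 = 253.761 g/mol.
Each formula unit contains 2 Si, equivalent to 2/1 = 2.0000 mol SiO2.
M(SiO2) = 1×28.085 + 2×15.999 = 60.083 g/mol.
Mass of SiO2 per formula unit = 2.0000 × 60.083 = 120.166 g.
SiO2 wt% = 120.166 / 253.761 × 100 = 47.35%.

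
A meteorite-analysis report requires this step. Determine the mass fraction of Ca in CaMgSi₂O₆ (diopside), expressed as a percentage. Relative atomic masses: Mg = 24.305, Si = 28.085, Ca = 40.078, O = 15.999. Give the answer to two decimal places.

M(CaMgSi₂O₆) = 216.547 g/mol.
Ca contributes 1 × 40.078 = 40.078 g per mole.
40.078/216.547 = 0.1851 → 18.51%.

18.51 weight percent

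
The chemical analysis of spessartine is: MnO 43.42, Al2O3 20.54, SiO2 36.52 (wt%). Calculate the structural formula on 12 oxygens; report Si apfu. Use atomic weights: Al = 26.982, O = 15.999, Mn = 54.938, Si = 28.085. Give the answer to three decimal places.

MnO: 43.42/70.937 = 0.61209 mol → 0.61209 mol Mn, 0.61209 mol O.
Al2O3: 20.54/101.961 = 0.20145 mol → 0.40290 mol Al, 0.60435 mol O.
SiO2: 36.52/60.083 = 0.60783 mol → 0.60783 mol Si, 1.21566 mol O.
Total oxygen = 2.43210 mol. Normalization factor = 12/2.43210 = 4.93401.
Si per 12 O = 0.60783 × 4.93401 = 2.999.

2.999 Si apfu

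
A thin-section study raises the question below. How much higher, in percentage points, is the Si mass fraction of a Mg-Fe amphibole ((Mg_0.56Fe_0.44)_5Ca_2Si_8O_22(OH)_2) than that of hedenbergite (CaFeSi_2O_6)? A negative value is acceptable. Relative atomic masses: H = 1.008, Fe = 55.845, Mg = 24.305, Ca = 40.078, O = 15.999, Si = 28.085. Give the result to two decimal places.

2.84 percentage points

Si in (Mg_0.56Fe_0.44)_5Ca_2Si_8O_22(OH)_2: molar mass 881.741 g/mol; 8×28.085 = 224.680 g → 25.48 wt%.
Si in CaFeSi_2O_6: molar mass 248.087 g/mol; 2×28.085 = 56.170 g → 22.64 wt%.
Difference = 25.48 − 22.64 = 2.84 percentage points.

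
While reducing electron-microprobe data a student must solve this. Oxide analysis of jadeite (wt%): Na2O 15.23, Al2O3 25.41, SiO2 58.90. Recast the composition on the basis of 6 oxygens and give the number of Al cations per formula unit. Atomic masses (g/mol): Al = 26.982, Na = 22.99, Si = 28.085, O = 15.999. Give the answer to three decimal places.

15.23 wt% Na2O ÷ 61.979 g/mol = 0.24573 mol, giving 0.49146 Na and 0.24573 O.
25.41 wt% Al2O3 ÷ 101.961 g/mol = 0.24921 mol, giving 0.49842 Al and 0.74763 O.
58.90 wt% SiO2 ÷ 60.083 g/mol = 0.98031 mol, giving 0.98031 Si and 1.96062 O.
Oxygen sums to 2.95398; scaling by 6/2.95398 = 2.03116 puts the formula on 6 O.
Al: 0.49842 × 2.03116 = 1.012 atoms per formula unit.

1.012 Al apfu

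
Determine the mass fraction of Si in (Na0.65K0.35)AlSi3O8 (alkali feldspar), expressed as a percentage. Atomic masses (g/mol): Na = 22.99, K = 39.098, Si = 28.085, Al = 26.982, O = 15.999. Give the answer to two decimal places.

31.46 mass %

Formula mass = 0.65×22.99 + 0.35×39.098 + 1×26.982 + 3×28.085 + 8×15.999 = 267.857 g/mol, of which 84.255 g is Si.
So Si makes up 84.255/267.857 = 0.3146 of the mass, i.e. 31.46%.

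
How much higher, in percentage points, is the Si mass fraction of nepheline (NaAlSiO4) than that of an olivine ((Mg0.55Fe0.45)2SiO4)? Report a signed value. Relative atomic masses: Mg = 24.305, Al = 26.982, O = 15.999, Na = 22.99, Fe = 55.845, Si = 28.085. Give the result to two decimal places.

Si in NaAlSiO4: molar mass 142.053 g/mol; 1×28.085 = 28.085 g → 19.77 wt%.
Si in (Mg0.55Fe0.45)2SiO4: molar mass 169.077 g/mol; 1×28.085 = 28.085 g → 16.61 wt%.
Difference = 19.77 − 16.61 = 3.16 percentage points.

3.16 percentage points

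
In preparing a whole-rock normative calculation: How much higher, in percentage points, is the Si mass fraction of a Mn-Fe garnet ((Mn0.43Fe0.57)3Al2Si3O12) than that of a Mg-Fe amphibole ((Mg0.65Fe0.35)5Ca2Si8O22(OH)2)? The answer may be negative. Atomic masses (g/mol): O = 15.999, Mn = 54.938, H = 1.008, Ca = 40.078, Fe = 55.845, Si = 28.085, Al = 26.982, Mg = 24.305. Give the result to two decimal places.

First mineral: 84.255 g Si in 496.572 g formula = 16.97 wt% Si.
Second mineral: 224.680 g Si in 867.548 g formula = 25.90 wt% Si.
16.97% − 25.90% gives a difference of -8.93 percentage points.

-8.93 percentage points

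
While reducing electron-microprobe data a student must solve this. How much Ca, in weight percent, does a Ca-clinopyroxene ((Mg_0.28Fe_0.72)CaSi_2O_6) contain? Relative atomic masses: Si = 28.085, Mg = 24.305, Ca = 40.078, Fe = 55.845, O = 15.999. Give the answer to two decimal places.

16.75 weight percent

Molar mass of (Mg_0.28Fe_0.72)CaSi_2O_6: 0.28×24.305 + 0.72×55.845 + 1×40.078 + 2×28.085 + 6×15.999 = 239.256 g/mol.
Mass of Ca per formula unit: 1 × 40.078 = 40.078 g.
Weight fraction Ca = 40.078 / 239.256 = 0.1675.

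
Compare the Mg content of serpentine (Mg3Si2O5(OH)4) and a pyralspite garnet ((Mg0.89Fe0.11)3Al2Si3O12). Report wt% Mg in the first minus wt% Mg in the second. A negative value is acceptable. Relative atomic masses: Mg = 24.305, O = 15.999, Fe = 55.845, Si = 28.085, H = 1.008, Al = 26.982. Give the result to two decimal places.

M(Mg3Si2O5(OH)4) = 277.108 g/mol, so wt% Mg = 72.915/277.108 × 100 = 26.31%.
M((Mg0.89Fe0.11)3Al2Si3O12) = 413.530 g/mol, so wt% Mg = 64.894/413.530 × 100 = 15.69%.
26.31 − 15.69 = 10.62 pp.

10.62 percentage points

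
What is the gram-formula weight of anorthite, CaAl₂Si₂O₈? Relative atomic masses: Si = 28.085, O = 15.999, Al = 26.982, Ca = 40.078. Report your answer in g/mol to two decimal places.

278.20 g/mol

The formula mass is the sum 1×40.078 + 2×26.982 + 2×28.085 + 8×15.999.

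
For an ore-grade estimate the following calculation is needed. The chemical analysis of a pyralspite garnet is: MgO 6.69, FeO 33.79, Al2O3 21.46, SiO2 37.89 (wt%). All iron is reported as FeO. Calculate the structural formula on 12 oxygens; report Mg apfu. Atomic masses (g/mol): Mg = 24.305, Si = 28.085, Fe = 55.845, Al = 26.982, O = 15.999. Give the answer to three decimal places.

0.788 Mg apfu

6.69 wt% MgO ÷ 40.304 g/mol = 0.16599 mol, giving 0.16599 Mg and 0.16599 O.
33.79 wt% FeO ÷ 71.844 g/mol = 0.47032 mol, giving 0.47032 Fe and 0.47032 O.
21.46 wt% Al2O3 ÷ 101.961 g/mol = 0.21047 mol, giving 0.42094 Al and 0.63141 O.
37.89 wt% SiO2 ÷ 60.083 g/mol = 0.63063 mol, giving 0.63063 Si and 1.26126 O.
Oxygen sums to 2.52898; scaling by 12/2.52898 = 4.74500 puts the formula on 12 O.
Mg: 0.16599 × 4.74500 = 0.788 atoms per formula unit.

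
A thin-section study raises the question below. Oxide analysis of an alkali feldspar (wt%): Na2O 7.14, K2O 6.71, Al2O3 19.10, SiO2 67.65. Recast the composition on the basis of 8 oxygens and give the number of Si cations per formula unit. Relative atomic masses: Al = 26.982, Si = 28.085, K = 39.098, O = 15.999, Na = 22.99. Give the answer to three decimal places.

3.002 Si apfu

Na2O (M=61.979): mol = 0.11520; Na = 0.23040, O = 0.11520.
K2O (M=94.195): mol = 0.07124; K = 0.14248, O = 0.07124.
Al2O3 (M=101.961): mol = 0.18733; Al = 0.37466, O = 0.56199.
SiO2 (M=60.083): mol = 1.12594; Si = 1.12594, O = 2.25188.
ΣO = 3.00031; factor = 8/ΣO = 2.66639.
Si apfu = 1.12594 × 2.66639 = 3.002.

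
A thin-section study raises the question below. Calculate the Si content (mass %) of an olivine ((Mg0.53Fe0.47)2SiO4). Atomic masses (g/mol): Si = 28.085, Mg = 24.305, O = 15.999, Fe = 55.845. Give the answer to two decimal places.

M((Mg0.53Fe0.47)2SiO4) = 170.339 g/mol.
Si contributes 1 × 28.085 = 28.085 g per mole.
28.085/170.339 = 0.1649 → 16.49%.

16.49 mass %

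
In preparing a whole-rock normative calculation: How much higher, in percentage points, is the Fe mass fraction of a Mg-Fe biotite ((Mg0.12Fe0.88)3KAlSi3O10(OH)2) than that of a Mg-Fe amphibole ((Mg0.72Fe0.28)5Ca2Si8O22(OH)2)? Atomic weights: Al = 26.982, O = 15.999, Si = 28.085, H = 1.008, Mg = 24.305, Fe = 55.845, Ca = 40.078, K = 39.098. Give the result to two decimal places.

M((Mg0.12Fe0.88)3KAlSi3O10(OH)2) = 500.520 g/mol, so wt% Fe = 147.431/500.520 × 100 = 29.46%.
M((Mg0.72Fe0.28)5Ca2Si8O22(OH)2) = 856.509 g/mol, so wt% Fe = 78.183/856.509 × 100 = 9.13%.
29.46 − 9.13 = 20.33 pp.

20.33 percentage points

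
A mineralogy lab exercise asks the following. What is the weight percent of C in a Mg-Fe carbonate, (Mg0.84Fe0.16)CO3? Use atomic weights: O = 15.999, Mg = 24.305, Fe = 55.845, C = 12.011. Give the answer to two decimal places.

Formula mass = 0.84·24.305 + 0.16·55.845 + 1·12.011 + 3·15.999 = 89.359 g/mol, of which 12.011 g is C.
So C makes up 12.011/89.359 = 0.1344 of the mass, i.e. 13.44%.

13.44 mass %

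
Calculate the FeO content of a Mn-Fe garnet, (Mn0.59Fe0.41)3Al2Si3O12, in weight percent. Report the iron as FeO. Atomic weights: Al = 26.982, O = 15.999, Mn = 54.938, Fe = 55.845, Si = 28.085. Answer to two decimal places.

17.81 wt%

Formula mass = 496.137 g/mol.
1.23 Fe → 1.2300 mol FeO per formula unit; M(FeO) = 71.844, so FeO mass = 88.368 g.
88.368/496.137 × 100 = 17.81 wt%.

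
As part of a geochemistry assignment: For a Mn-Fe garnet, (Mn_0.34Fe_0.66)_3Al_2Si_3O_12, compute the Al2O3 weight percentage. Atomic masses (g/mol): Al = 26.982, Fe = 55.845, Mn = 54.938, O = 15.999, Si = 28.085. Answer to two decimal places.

Formula mass = 496.817 g/mol.
2 Al → 1.0000 mol Al2O3 per formula unit; M(Al2O3) = 101.961, so Al2O3 mass = 101.961 g.
101.961/496.817 × 100 = 20.52 wt%.

20.52 wt%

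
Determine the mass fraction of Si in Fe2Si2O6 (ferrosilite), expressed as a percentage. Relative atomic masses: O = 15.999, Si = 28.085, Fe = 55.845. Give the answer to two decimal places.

Molar mass of Fe2Si2O6: 2×55.845 + 2×28.085 + 6×15.999 = 263.854 g/mol.
Mass of Si per formula unit: 2 × 28.085 = 56.170 g.
Weight fraction Si = 56.170 / 263.854 = 0.2129.

21.29 mass %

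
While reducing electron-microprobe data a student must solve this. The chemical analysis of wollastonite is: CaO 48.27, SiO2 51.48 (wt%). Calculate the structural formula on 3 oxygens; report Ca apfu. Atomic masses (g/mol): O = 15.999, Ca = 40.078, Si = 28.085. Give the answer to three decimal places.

CaO: 48.27/56.077 = 0.86078 mol → 0.86078 mol Ca, 0.86078 mol O.
SiO2: 51.48/60.083 = 0.85681 mol → 0.85681 mol Si, 1.71362 mol O.
Total oxygen = 2.57440 mol. Normalization factor = 3/2.57440 = 1.16532.
Ca per 3 O = 0.86078 × 1.16532 = 1.003.

1.003 Ca apfu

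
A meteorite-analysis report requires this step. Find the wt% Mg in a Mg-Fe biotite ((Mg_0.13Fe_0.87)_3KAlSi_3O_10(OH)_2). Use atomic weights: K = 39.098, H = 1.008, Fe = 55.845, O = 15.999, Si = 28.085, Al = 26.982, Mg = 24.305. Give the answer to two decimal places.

Molar mass of (Mg_0.13Fe_0.87)_3KAlSi_3O_10(OH)_2: 0.39*24.305 + 2.61*55.845 + 1*39.098 + 1*26.982 + 3*28.085 + 12*15.999 + 2*1.008 = 499.573 g/mol.
Mass of Mg per formula unit: 0.39 × 24.305 = 9.479 g.
Weight fraction Mg = 9.479 / 499.573 = 0.0190.

1.90 mass %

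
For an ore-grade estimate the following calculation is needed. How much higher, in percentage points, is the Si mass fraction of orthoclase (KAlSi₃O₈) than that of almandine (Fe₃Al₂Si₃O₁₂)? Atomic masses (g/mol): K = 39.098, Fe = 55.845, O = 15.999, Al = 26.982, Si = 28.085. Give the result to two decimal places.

First mineral: 84.255 g Si in 278.327 g formula = 30.27 wt% Si.
Second mineral: 84.255 g Si in 497.742 g formula = 16.93 wt% Si.
30.27% − 16.93% gives a difference of 13.34 percentage points.

13.34 percentage points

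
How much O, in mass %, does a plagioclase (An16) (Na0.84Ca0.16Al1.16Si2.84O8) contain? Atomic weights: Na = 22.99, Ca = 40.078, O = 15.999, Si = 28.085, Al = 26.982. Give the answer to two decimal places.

Molar mass of Na0.84Ca0.16Al1.16Si2.84O8: 0.84·22.99 + 0.16·40.078 + 1.16·26.982 + 2.84·28.085 + 8·15.999 = 264.777 g/mol.
Mass of O per formula unit: 8 × 15.999 = 127.992 g.
Weight fraction O = 127.992 / 264.777 = 0.4834.

48.34 mass %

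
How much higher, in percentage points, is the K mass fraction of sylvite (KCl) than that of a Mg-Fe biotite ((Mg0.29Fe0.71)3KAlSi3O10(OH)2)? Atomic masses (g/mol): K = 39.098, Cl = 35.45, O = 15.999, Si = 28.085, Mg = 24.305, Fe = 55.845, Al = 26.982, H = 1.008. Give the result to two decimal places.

K in KCl: molar mass 74.548 g/mol; 1×39.098 = 39.098 g → 52.45 wt%.
K in (Mg0.29Fe0.71)3KAlSi3O10(OH)2: molar mass 484.434 g/mol; 1×39.098 = 39.098 g → 8.07 wt%.
Difference = 52.45 − 8.07 = 44.38 percentage points.

44.38 percentage points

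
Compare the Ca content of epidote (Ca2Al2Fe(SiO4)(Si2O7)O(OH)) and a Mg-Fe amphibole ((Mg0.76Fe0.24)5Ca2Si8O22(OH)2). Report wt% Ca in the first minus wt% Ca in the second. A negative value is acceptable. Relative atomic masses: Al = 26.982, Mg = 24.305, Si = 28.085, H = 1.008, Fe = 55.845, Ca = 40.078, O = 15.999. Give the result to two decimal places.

7.16 percentage points

Ca in Ca2Al2Fe(SiO4)(Si2O7)O(OH): molar mass 483.215 g/mol; 2×40.078 = 80.156 g → 16.59 wt%.
Ca in (Mg0.76Fe0.24)5Ca2Si8O22(OH)2: molar mass 850.201 g/mol; 2×40.078 = 80.156 g → 9.43 wt%.
Difference = 16.59 − 9.43 = 7.16 percentage points.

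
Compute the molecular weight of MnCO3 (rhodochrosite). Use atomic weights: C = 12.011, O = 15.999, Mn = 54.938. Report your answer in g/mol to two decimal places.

114.95 g/mol

M = 1(54.938) + 1(12.011) + 3(15.999)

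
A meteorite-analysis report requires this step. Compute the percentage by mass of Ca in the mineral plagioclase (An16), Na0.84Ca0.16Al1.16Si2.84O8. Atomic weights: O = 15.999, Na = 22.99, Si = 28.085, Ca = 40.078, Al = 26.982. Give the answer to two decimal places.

Formula mass = 0.84·22.99 + 0.16·40.078 + 1.16·26.982 + 2.84·28.085 + 8·15.999 = 264.777 g/mol, of which 6.412 g is Ca.
So Ca makes up 6.412/264.777 = 0.0242 of the mass, i.e. 2.42%.

2.42 weight percent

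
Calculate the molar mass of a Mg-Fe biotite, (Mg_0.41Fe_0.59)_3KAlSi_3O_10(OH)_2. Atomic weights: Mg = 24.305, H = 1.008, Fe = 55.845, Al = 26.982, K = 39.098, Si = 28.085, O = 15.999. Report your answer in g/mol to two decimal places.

M = 1.23(24.305) + 1.77(55.845) + 1(39.098) + 1(26.982) + 3(28.085) + 12(15.999) + 2(1.008)

473.08 g/mol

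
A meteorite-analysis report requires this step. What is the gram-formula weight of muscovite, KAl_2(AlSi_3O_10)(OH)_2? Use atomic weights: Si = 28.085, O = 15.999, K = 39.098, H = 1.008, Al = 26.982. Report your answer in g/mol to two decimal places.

M = 1(39.098) + 3(26.982) + 3(28.085) + 12(15.999) + 2(1.008)

398.30 g/mol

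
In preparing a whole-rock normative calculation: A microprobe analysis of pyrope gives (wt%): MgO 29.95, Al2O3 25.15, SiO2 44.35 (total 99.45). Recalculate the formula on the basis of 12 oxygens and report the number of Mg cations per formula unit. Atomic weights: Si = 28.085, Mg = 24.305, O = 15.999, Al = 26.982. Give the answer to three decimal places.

3.013 Mg apfu

MgO (M=40.304): mol = 0.74310; Mg = 0.74310, O = 0.74310.
Al2O3 (M=101.961): mol = 0.24666; Al = 0.49332, O = 0.73998.
SiO2 (M=60.083): mol = 0.73815; Si = 0.73815, O = 1.47630.
ΣO = 2.95938; factor = 12/ΣO = 4.05490.
Mg apfu = 0.74310 × 4.05490 = 3.013.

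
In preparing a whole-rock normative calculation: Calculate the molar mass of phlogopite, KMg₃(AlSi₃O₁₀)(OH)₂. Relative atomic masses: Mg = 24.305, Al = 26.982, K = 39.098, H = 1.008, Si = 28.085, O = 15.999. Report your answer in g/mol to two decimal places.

The formula mass is the sum 1(39.098) + 3(24.305) + 1(26.982) + 3(28.085) + 12(15.999) + 2(1.008).

417.25 g/mol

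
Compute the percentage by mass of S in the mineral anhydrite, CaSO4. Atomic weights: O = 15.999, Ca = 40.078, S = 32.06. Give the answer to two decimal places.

Molar mass of CaSO4: 1*40.078 + 1*32.06 + 4*15.999 = 136.134 g/mol.
Mass of S per formula unit: 1 × 32.06 = 32.060 g.
Weight fraction S = 32.060 / 136.134 = 0.2355.

23.55 mass %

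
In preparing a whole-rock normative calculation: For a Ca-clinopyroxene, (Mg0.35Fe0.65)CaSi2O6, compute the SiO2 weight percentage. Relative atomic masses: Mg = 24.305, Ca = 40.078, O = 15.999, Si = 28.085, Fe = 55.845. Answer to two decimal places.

Formula mass = 237.048 g/mol.
2 Si → 2.0000 mol SiO2 per formula unit; M(SiO2) = 60.083, so SiO2 mass = 120.166 g.
120.166/237.048 × 100 = 50.69 wt%.

50.69 wt%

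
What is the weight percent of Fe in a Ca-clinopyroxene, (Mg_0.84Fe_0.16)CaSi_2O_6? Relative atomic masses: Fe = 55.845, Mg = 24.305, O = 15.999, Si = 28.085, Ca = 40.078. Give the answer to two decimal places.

M((Mg_0.84Fe_0.16)CaSi_2O_6) = 221.593 g/mol.
Fe contributes 0.16 × 55.845 = 8.935 g per mole.
8.935/221.593 = 0.0403 → 4.03%.

4.03 weight percent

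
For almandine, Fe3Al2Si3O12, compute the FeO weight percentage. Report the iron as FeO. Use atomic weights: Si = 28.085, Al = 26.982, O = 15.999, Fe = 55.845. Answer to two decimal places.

43.30 wt%

M(Fe3Al2Si3O12) = 497.742 g/mol; M(FeO) = 71.844 g/mol.
Moles FeO per formula unit = 3 Fe ÷ 1 = 3.0000.
FeO fraction = (3.0000 × 71.844) / 497.742 = 215.532/497.742 = 0.4330.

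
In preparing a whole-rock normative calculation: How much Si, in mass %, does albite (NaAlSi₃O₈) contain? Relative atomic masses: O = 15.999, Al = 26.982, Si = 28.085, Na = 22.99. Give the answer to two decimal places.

Formula mass = 1×22.99 + 1×26.982 + 3×28.085 + 8×15.999 = 262.219 g/mol, of which 84.255 g is Si.
So Si makes up 84.255/262.219 = 0.3213 of the mass, i.e. 32.13%.

32.13 mass %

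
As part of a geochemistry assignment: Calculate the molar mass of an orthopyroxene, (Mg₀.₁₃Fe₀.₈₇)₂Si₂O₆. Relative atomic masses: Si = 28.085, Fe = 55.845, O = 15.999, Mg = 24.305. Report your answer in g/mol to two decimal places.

255.65 g/mol

M = 0.26*24.305 + 1.74*55.845 + 2*28.085 + 6*15.999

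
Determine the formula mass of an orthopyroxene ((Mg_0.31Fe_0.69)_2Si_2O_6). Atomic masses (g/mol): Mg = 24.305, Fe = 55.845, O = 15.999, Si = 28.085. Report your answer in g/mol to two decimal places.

244.30 g/mol

Mg: 0.62 × 24.305 = 15.0691
Fe: 1.38 × 55.845 = 77.0661
Si: 2 × 28.085 = 56.1700
O: 6 × 15.999 = 95.9940
Summing the contributions gives the formula mass.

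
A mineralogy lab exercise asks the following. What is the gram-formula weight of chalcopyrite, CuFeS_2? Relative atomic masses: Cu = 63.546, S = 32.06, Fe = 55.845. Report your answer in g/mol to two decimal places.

The formula mass is the sum 1*63.546 + 1*55.845 + 2*32.06.

183.51 g/mol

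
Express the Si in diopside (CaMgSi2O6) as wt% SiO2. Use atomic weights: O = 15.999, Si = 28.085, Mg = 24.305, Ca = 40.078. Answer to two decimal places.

55.49 wt%

Formula mass = 216.547 g/mol.
2 Si → 2.0000 mol SiO2 per formula unit; M(SiO2) = 60.083, so SiO2 mass = 120.166 g.
120.166/216.547 × 100 = 55.49 wt%.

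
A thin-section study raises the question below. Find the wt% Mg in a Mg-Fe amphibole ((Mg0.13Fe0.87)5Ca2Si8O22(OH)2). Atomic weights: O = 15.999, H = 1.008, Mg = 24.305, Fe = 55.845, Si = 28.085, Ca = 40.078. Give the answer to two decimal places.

Formula mass = 0.65*24.305 + 4.35*55.845 + 2*40.078 + 8*28.085 + 24*15.999 + 2*1.008 = 949.552 g/mol, of which 15.798 g is Mg.
So Mg makes up 15.798/949.552 = 0.0166 of the mass, i.e. 1.66%.

1.66 mass %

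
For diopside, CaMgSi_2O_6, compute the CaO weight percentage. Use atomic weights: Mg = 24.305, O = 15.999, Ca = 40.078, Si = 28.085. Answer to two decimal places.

25.90 wt%

Molar mass of CaMgSi_2O_6 = 1·40.078 + 1·24.305 + 2·28.085 + 6·15.999 = 216.547 g/mol.
Each formula unit contains 1 Ca, equivalent to 1/1 = 1.0000 mol CaO.
M(CaO) = 1×40.078 + 1×15.999 = 56.077 g/mol.
Mass of CaO per formula unit = 1.0000 × 56.077 = 56.077 g.
CaO wt% = 56.077 / 216.547 × 100 = 25.90%.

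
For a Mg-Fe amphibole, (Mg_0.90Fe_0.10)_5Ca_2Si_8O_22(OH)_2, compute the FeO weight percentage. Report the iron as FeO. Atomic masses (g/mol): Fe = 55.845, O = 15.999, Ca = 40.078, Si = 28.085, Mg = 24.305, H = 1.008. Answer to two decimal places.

M((Mg_0.90Fe_0.10)_5Ca_2Si_8O_22(OH)_2) = 828.123 g/mol; M(FeO) = 71.844 g/mol.
Moles FeO per formula unit = 0.50 Fe ÷ 1 = 0.5000.
FeO fraction = (0.5000 × 71.844) / 828.123 = 35.922/828.123 = 0.0434.

4.34 wt%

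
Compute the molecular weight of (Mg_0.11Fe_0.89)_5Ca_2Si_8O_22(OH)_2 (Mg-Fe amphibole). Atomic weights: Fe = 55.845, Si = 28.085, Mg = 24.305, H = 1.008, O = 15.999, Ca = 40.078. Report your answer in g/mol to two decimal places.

The formula mass is the sum 0.55·24.305 + 4.45·55.845 + 2·40.078 + 8·28.085 + 24·15.999 + 2·1.008.

952.71 g/mol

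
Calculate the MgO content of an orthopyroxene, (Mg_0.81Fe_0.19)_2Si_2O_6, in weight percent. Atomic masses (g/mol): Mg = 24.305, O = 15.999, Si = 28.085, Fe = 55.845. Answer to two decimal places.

30.69 wt%

Formula mass = 212.759 g/mol.
1.62 Mg → 1.6200 mol MgO per formula unit; M(MgO) = 40.304, so MgO mass = 65.292 g.
65.292/212.759 × 100 = 30.69 wt%.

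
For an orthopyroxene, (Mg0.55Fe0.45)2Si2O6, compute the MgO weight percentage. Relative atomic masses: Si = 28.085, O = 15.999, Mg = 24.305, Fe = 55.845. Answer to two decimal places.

M((Mg0.55Fe0.45)2Si2O6) = 229.160 g/mol; M(MgO) = 40.304 g/mol.
Moles MgO per formula unit = 1.10 Mg ÷ 1 = 1.1000.
MgO fraction = (1.1000 × 40.304) / 229.160 = 44.334/229.160 = 0.1935.

19.35 wt%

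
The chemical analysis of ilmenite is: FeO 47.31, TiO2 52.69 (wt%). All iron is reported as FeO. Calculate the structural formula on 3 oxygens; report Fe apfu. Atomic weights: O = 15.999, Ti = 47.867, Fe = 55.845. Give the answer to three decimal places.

47.31 wt% FeO ÷ 71.844 g/mol = 0.65851 mol, giving 0.65851 Fe and 0.65851 O.
52.69 wt% TiO2 ÷ 79.865 g/mol = 0.65974 mol, giving 0.65974 Ti and 1.31948 O.
Oxygen sums to 1.97799; scaling by 3/1.97799 = 1.51669 puts the formula on 3 O.
Fe: 0.65851 × 1.51669 = 0.999 atoms per formula unit.

0.999 Fe apfu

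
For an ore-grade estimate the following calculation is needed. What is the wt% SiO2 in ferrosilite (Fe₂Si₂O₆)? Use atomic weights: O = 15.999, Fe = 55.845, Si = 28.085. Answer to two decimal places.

M(Fe₂Si₂O₆) = 263.854 g/mol; M(SiO2) = 60.083 g/mol.
Moles SiO2 per formula unit = 2 Si ÷ 1 = 2.0000.
SiO2 fraction = (2.0000 × 60.083) / 263.854 = 120.166/263.854 = 0.4554.

45.54 wt%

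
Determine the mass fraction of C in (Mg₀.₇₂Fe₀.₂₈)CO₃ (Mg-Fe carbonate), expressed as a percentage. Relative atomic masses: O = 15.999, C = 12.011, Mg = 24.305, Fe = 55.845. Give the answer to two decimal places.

M((Mg₀.₇₂Fe₀.₂₈)CO₃) = 93.144 g/mol.
C contributes 1 × 12.011 = 12.011 g per mole.
12.011/93.144 = 0.1290 → 12.90%.

12.90 mass %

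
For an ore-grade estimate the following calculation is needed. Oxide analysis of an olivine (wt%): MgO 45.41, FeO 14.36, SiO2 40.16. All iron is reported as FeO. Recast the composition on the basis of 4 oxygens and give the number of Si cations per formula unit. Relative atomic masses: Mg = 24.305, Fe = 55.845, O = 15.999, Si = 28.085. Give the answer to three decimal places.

1.004 Si apfu

45.41 wt% MgO ÷ 40.304 g/mol = 1.12669 mol, giving 1.12669 Mg and 1.12669 O.
14.36 wt% FeO ÷ 71.844 g/mol = 0.19988 mol, giving 0.19988 Fe and 0.19988 O.
40.16 wt% SiO2 ÷ 60.083 g/mol = 0.66841 mol, giving 0.66841 Si and 1.33682 O.
Oxygen sums to 2.66339; scaling by 4/2.66339 = 1.50185 puts the formula on 4 O.
Si: 0.66841 × 1.50185 = 1.004 atoms per formula unit.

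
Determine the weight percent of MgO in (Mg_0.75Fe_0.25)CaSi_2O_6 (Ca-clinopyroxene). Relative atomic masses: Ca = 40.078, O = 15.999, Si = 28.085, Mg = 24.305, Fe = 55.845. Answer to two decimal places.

13.47 wt%

Formula mass = 224.432 g/mol.
0.75 Mg → 0.7500 mol MgO per formula unit; M(MgO) = 40.304, so MgO mass = 30.228 g.
30.228/224.432 × 100 = 13.47 wt%.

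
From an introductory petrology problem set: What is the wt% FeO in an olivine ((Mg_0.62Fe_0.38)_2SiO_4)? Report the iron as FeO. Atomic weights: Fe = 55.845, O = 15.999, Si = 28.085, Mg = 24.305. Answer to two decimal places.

33.16 wt%

Formula mass = 164.661 g/mol.
0.76 Fe → 0.7600 mol FeO per formula unit; M(FeO) = 71.844, so FeO mass = 54.601 g.
54.601/164.661 × 100 = 33.16 wt%.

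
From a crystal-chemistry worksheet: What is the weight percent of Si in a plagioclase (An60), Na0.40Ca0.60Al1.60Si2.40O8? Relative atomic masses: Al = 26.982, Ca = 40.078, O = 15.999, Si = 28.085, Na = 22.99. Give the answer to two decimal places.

24.80 wt%

M(Na0.40Ca0.60Al1.60Si2.40O8) = 271.810 g/mol.
Si contributes 2.40 × 28.085 = 67.404 g per mole.
67.404/271.810 = 0.2480 → 24.80%.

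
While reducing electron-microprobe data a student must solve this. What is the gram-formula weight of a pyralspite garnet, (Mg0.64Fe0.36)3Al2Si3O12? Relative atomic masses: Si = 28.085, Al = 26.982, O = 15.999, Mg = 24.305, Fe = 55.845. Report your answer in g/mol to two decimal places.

M = 1.92*24.305 + 1.08*55.845 + 2*26.982 + 3*28.085 + 12*15.999

437.19 g/mol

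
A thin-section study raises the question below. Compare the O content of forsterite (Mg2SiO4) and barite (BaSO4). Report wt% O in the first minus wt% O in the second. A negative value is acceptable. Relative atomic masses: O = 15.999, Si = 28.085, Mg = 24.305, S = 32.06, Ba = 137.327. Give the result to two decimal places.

18.07 percentage points

First mineral: 63.996 g O in 140.691 g formula = 45.49 wt% O.
Second mineral: 63.996 g O in 233.383 g formula = 27.42 wt% O.
45.49% − 27.42% gives a difference of 18.07 percentage points.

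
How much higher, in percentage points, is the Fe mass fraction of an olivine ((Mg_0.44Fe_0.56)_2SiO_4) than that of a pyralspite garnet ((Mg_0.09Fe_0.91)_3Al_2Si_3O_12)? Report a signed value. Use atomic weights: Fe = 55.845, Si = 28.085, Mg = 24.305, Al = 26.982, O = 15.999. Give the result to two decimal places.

M((Mg_0.44Fe_0.56)_2SiO_4) = 176.016 g/mol, so wt% Fe = 62.546/176.016 × 100 = 35.53%.
M((Mg_0.09Fe_0.91)_3Al_2Si_3O_12) = 489.226 g/mol, so wt% Fe = 152.457/489.226 × 100 = 31.16%.
35.53 − 31.16 = 4.37 pp.

4.37 percentage points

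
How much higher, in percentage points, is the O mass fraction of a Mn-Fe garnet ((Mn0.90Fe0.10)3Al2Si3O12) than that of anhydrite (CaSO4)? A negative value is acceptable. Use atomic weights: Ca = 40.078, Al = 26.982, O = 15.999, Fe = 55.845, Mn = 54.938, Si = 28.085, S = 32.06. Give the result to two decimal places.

M((Mn0.90Fe0.10)3Al2Si3O12) = 495.293 g/mol, so wt% O = 191.988/495.293 × 100 = 38.76%.
M(CaSO4) = 136.134 g/mol, so wt% O = 63.996/136.134 × 100 = 47.01%.
38.76 − 47.01 = -8.25 pp.

-8.25 percentage points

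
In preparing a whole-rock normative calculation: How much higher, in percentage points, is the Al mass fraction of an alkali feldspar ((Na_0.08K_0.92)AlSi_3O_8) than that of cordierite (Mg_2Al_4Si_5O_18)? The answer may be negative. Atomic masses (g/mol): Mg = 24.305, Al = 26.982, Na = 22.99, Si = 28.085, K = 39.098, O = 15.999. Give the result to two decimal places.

Al in (Na_0.08K_0.92)AlSi_3O_8: molar mass 277.038 g/mol; 1×26.982 = 26.982 g → 9.74 wt%.
Al in Mg_2Al_4Si_5O_18: molar mass 584.945 g/mol; 4×26.982 = 107.928 g → 18.45 wt%.
Difference = 9.74 − 18.45 = -8.71 percentage points.

-8.71 percentage points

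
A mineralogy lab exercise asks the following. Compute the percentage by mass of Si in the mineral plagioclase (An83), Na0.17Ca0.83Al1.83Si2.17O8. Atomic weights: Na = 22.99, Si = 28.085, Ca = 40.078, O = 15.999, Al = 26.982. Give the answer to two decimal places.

M(Na0.17Ca0.83Al1.83Si2.17O8) = 275.487 g/mol.
Si contributes 2.17 × 28.085 = 60.944 g per mole.
60.944/275.487 = 0.2212 → 22.12%.

22.12 weight percent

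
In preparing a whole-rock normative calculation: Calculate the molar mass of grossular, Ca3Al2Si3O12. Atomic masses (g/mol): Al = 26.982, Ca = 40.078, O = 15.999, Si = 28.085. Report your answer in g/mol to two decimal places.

450.44 g/mol

The formula mass is the sum 3(40.078) + 2(26.982) + 3(28.085) + 12(15.999).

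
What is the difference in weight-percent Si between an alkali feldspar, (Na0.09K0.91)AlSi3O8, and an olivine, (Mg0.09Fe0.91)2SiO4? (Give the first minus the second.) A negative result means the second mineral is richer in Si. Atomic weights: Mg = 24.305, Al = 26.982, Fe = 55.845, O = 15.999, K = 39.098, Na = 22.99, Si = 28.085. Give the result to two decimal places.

Si in (Na0.09K0.91)AlSi3O8: molar mass 276.877 g/mol; 3×28.085 = 84.255 g → 30.43 wt%.
Si in (Mg0.09Fe0.91)2SiO4: molar mass 198.094 g/mol; 1×28.085 = 28.085 g → 14.18 wt%.
Difference = 30.43 − 14.18 = 16.25 percentage points.

16.25 percentage points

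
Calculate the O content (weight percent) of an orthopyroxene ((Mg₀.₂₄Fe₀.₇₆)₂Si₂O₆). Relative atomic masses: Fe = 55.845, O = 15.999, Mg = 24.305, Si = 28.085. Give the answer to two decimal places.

38.60 weight percent

Molar mass of (Mg₀.₂₄Fe₀.₇₆)₂Si₂O₆: 0.48×24.305 + 1.52×55.845 + 2×28.085 + 6×15.999 = 248.715 g/mol.
Mass of O per formula unit: 6 × 15.999 = 95.994 g.
Weight fraction O = 95.994 / 248.715 = 0.3860.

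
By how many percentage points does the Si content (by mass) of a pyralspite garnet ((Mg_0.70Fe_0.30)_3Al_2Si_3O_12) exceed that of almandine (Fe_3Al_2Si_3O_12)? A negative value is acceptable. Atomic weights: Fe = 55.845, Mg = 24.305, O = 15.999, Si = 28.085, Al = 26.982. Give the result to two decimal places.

Si in (Mg_0.70Fe_0.30)_3Al_2Si_3O_12: molar mass 431.508 g/mol; 3×28.085 = 84.255 g → 19.53 wt%.
Si in Fe_3Al_2Si_3O_12: molar mass 497.742 g/mol; 3×28.085 = 84.255 g → 16.93 wt%.
Difference = 19.53 − 16.93 = 2.60 percentage points.

2.60 percentage points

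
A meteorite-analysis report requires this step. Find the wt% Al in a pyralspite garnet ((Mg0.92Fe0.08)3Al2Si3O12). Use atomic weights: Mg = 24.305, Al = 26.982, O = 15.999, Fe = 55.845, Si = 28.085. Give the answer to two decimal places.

13.14 wt%

Molar mass of (Mg0.92Fe0.08)3Al2Si3O12: 2.76×24.305 + 0.24×55.845 + 2×26.982 + 3×28.085 + 12×15.999 = 410.692 g/mol.
Mass of Al per formula unit: 2 × 26.982 = 53.964 g.
Weight fraction Al = 53.964 / 410.692 = 0.1314.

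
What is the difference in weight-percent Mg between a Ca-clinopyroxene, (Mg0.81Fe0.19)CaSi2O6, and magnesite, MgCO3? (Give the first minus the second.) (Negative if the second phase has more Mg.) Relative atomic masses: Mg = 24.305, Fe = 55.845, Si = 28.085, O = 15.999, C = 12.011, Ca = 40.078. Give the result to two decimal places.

First mineral: 19.687 g Mg in 222.540 g formula = 8.85 wt% Mg.
Second mineral: 24.305 g Mg in 84.313 g formula = 28.83 wt% Mg.
8.85% − 28.83% gives a difference of -19.98 percentage points.

-19.98 percentage points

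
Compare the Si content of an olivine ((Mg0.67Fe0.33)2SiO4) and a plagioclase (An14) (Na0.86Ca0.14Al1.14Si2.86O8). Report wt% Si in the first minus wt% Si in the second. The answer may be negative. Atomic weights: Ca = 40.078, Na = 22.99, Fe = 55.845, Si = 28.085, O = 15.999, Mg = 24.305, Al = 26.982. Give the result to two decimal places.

-12.98 percentage points

First mineral: 28.085 g Si in 161.507 g formula = 17.39 wt% Si.
Second mineral: 80.323 g Si in 264.457 g formula = 30.37 wt% Si.
17.39% − 30.37% gives a difference of -12.98 percentage points.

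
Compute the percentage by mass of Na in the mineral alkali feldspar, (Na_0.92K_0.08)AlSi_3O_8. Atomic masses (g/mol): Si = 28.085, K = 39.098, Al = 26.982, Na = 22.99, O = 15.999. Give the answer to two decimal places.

Formula mass = 0.92*22.99 + 0.08*39.098 + 1*26.982 + 3*28.085 + 8*15.999 = 263.508 g/mol, of which 21.151 g is Na.
So Na makes up 21.151/263.508 = 0.0803 of the mass, i.e. 8.03%.

8.03 mass %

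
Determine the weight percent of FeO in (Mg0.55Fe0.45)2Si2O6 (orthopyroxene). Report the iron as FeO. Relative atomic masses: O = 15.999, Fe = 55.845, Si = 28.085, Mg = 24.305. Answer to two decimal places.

28.22 wt%

M((Mg0.55Fe0.45)2Si2O6) = 229.160 g/mol; M(FeO) = 71.844 g/mol.
Moles FeO per formula unit = 0.90 Fe ÷ 1 = 0.9000.
FeO fraction = (0.9000 × 71.844) / 229.160 = 64.660/229.160 = 0.2822.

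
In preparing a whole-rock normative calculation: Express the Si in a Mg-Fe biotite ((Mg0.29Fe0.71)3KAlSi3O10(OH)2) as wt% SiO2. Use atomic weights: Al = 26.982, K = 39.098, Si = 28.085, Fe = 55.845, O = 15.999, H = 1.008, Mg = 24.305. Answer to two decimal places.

37.21 wt%

M((Mg0.29Fe0.71)3KAlSi3O10(OH)2) = 484.434 g/mol; M(SiO2) = 60.083 g/mol.
Moles SiO2 per formula unit = 3 Si ÷ 1 = 3.0000.
SiO2 fraction = (3.0000 × 60.083) / 484.434 = 180.249/484.434 = 0.3721.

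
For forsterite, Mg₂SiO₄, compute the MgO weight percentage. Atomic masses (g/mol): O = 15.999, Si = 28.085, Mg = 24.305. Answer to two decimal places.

57.29 wt%

M(Mg₂SiO₄) = 140.691 g/mol; M(MgO) = 40.304 g/mol.
Moles MgO per formula unit = 2 Mg ÷ 1 = 2.0000.
MgO fraction = (2.0000 × 40.304) / 140.691 = 80.608/140.691 = 0.5729.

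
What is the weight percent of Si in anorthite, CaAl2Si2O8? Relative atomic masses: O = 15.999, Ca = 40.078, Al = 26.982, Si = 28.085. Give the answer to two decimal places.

20.19 weight percent

M(CaAl2Si2O8) = 278.204 g/mol.
Si contributes 2 × 28.085 = 56.170 g per mole.
56.170/278.204 = 0.2019 → 20.19%.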